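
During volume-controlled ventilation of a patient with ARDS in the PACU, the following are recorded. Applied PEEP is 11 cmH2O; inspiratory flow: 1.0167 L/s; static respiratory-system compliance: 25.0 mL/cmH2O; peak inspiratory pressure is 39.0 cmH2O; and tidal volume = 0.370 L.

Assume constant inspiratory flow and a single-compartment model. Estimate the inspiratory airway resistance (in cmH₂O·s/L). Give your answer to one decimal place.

13.0

Equation of motion (constant flow): PIP = Vt/C + R·V̇ + PEEP.
R·V̇ = PIP − Vt/C − PEEP = 39.0 − 370/25.0 − 11 = 39.0 − 14.8 − 11 = 13.2 cmH2O.
R = 13.2 / 1.0167 = 12.983 cmH2O·s/L.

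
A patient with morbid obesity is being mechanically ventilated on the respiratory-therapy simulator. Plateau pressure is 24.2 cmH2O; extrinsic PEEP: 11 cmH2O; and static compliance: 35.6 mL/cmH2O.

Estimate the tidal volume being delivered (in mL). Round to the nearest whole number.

Vt = Cstat × (Pplat − PEEP) = 35.6 × (24.2 − 11) = 35.6 × 13.2 = 469.92 mL.

470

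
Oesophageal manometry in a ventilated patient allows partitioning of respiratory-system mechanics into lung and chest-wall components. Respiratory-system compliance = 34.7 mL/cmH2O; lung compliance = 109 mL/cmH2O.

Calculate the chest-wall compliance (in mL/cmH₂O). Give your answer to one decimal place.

50.9

1/Ccw = 1/Crs − 1/CL.
1/Ccw = 1/34.7 − 1/109 = 0.01964.
Ccw = 50.916 mL/cmH2O.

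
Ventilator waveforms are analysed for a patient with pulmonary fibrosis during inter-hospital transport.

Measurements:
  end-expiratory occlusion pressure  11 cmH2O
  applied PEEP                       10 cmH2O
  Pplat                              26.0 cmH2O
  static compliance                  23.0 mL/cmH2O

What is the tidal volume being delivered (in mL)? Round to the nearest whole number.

345

End-expiratory occlusion gives total PEEP = 11 cmH2O (intrinsic PEEP = 11 − 10 = 1). Use total PEEP for the elastic gradient.
Vt = Cstat × (Pplat − PEEPtotal) = 23.0 × (26.0 − 11) = 23.0 × 15.0 = 345.0 mL.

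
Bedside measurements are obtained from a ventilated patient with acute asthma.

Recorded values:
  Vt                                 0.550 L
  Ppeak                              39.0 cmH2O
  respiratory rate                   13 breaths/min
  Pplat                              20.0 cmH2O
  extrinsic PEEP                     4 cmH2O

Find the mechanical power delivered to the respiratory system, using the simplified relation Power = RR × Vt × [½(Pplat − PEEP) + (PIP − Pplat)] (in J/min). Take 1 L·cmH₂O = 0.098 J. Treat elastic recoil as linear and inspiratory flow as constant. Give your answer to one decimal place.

Per-breath work = Vt × [½(Pplat−PEEP) + (PIP−Pplat)] = 0.550 × [0.5×16.0 + 19.0] = 0.550 × 27.0 = 14.85 L·cmH2O.
Power = 13 × 14.85 = 193.05 L·cmH2O/min.
× 0.098 J/(L·cmH2O) → 18.919 J/min.

18.9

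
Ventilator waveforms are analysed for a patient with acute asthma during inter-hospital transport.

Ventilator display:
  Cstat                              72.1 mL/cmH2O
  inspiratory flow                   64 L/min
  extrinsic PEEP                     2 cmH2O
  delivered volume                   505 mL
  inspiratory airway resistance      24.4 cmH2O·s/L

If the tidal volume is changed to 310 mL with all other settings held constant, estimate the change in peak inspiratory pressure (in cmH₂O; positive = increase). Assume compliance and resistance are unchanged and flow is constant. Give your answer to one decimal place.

PIP = Vt/C + R·V̇ + PEEP (constant-flow equation of motion).
Only the elastic term changes: ΔPIP = ΔVt / C = (310 − 505) / 72.1 = -2.705 cmH2O.

-2.7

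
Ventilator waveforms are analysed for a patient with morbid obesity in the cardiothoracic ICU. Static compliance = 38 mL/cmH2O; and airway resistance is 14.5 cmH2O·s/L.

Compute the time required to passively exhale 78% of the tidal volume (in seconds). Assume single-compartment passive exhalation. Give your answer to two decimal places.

τ = R × C = 14.5 × 38 mL/cmH2O = 14.5 × 0.038 L/cmH2O = 0.551 s.
Exhaled fraction f = 1 − e^(−t/τ) → t = −τ·ln(1 − f) = −0.551·ln(0.22) = 0.8343 s.

0.83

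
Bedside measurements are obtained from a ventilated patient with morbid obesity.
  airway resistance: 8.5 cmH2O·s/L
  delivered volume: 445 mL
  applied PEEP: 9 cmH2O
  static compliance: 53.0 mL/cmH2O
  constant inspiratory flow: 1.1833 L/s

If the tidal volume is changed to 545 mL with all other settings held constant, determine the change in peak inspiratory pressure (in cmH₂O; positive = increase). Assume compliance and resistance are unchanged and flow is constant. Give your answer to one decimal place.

1.9

PIP = Vt/C + R·V̇ + PEEP (constant-flow equation of motion).
Only the elastic term changes: ΔPIP = ΔVt / C = (545 − 445) / 53.0 = 1.887 cmH2O.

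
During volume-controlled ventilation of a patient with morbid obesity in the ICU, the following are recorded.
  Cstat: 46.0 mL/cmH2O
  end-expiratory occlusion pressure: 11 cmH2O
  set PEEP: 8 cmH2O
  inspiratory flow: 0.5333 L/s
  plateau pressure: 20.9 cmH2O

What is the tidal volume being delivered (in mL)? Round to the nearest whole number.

455

End-expiratory occlusion gives total PEEP = 11 cmH2O (intrinsic PEEP = 11 − 8 = 3). Use total PEEP for the elastic gradient.
Vt = Cstat × (Pplat − PEEPtotal) = 46.0 × (20.9 − 11) = 46.0 × 9.9 = 455.4 mL.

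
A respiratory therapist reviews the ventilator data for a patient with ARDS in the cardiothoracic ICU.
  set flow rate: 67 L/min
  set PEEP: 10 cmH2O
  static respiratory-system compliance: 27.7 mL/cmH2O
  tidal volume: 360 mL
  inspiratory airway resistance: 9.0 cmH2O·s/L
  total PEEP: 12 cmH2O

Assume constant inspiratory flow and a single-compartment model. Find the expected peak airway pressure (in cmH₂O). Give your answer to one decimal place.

Flow: 67 L/min ÷ 60 = 1.1167 L/s.
Total PEEP = 12 cmH2O (set 10 + intrinsic 2); this is the baseline alveolar pressure.
Equation of motion (constant flow): PIP = Vt/C + R·V̇ + PEEP.
PIP = 360/27.7 + 9.0×1.1167 + 12 = 12.996 + 10.05 + 12 = 35.046 cmH2O.

35.0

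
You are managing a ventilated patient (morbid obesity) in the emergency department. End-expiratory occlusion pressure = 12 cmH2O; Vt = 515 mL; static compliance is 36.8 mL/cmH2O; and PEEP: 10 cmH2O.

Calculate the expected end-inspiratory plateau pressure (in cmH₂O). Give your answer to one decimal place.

End-expiratory occlusion gives total PEEP = 12 cmH2O (intrinsic PEEP = 12 − 10 = 2). Use total PEEP for the elastic gradient.
Pplat = PEEPtotal + Vt / Cstat = 12 + 515 / 36.8 = 12 + 13.995 = 25.995 cmH2O.

26.0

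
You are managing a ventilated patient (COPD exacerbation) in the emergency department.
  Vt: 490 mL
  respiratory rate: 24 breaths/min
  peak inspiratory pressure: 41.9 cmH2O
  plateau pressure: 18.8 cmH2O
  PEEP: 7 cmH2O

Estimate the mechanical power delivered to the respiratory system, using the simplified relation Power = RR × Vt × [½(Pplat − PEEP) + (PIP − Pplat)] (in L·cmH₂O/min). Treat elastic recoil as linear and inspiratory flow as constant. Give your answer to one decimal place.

341.0

Per-breath work = Vt × [½(Pplat−PEEP) + (PIP−Pplat)] = 0.490 × [0.5×11.8 + 23.1] = 0.490 × 29.0 = 14.21 L·cmH2O.
Power = 24 × 14.21 = 341.04 L·cmH2O/min.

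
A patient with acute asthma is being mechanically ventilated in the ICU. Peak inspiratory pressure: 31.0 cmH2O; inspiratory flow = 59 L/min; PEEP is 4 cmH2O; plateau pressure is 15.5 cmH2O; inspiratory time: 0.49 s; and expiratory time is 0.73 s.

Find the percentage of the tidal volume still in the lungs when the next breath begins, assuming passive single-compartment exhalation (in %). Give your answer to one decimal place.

Flow: 59 L/min ÷ 60 = 0.9833 L/s.
Vt = flow × Ti = 0.9833 L/s × 0.49 s × 1000 mL/L = 481.82 mL.
R = (PIP − Pplat)/V̇ = (31.0 − 15.5) / 0.9833 = 15.5/0.9833 = 15.763 cmH2O·s/L.
C = Vt/(Pplat − PEEP) = 481.82 / (15.5 − 4) = 481.82/11.5 = 41.897 mL/cmH2O.
τ = R × C = 15.763 × 0.0419 L/cmH2O = 0.6605 s.
Fraction remaining at end-expiration = e^(−Te/τ) = e^(−0.73/0.6605) = 0.3311 → 33.11%.

33.1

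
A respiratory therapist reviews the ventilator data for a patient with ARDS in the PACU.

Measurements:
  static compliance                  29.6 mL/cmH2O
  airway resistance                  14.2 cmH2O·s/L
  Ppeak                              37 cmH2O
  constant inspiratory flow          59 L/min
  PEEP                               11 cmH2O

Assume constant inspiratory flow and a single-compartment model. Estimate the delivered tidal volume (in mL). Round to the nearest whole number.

356

Flow: 59 L/min ÷ 60 = 0.9833 L/s.
Equation of motion (constant flow): PIP = Vt/C + R·V̇ + PEEP.
Vt/C = PIP − R·V̇ − PEEP = 37 − 13.963 − 11 = 12.037 cmH2O.
Vt = C × 12.037 = 29.6 × 12.037 = 356.3 mL.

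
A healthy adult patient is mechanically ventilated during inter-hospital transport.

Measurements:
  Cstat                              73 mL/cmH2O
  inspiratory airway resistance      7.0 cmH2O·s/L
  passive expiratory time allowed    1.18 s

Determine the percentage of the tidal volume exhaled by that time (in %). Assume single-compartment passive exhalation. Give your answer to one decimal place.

90.1

τ = R × C = 7.0 × 73 mL/cmH2O = 7.0 × 0.073 L/cmH2O = 0.511 s.
Passive exhalation: V(t)/V₀ = e^(−t/τ) = e^(−1.18/0.511) = 0.09934.
Fraction exhaled = 1 − 0.09934 = 0.9007 → 90.07%.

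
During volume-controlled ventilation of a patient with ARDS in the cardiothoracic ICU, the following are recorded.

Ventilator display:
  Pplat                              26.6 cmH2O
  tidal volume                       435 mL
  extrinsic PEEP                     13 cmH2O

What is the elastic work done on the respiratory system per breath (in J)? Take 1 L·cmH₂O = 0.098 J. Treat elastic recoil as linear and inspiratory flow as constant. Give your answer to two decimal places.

Elastic work ≈ ½ × (Pplat − PEEP) × Vt = 0.5 × (26.6 − 13) × 0.435 L = 0.5 × 13.6 × 0.435 = 2.958 L·cmH2O.
× 0.098 J/(L·cmH2O) → 0.2899 J.

0.29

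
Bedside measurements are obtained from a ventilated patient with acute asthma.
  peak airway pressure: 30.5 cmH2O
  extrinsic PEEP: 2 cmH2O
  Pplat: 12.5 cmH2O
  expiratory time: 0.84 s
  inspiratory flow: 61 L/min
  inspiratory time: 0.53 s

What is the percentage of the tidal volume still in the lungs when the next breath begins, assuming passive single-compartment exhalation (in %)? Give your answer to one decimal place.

Flow: 61 L/min ÷ 60 = 1.0167 L/s.
Vt = flow × Ti = 1.0167 L/s × 0.53 s × 1000 mL/L = 538.85 mL.
R = (PIP − Pplat)/V̇ = (30.5 − 12.5) / 1.0167 = 18.0/1.0167 = 17.704 cmH2O·s/L.
C = Vt/(Pplat − PEEP) = 538.85 / (12.5 − 2) = 538.85/10.5 = 51.319 mL/cmH2O.
τ = R × C = 17.704 × 0.05132 L/cmH2O = 0.9086 s.
Fraction remaining at end-expiration = e^(−Te/τ) = e^(−0.84/0.9086) = 0.3967 → 39.67%.

39.7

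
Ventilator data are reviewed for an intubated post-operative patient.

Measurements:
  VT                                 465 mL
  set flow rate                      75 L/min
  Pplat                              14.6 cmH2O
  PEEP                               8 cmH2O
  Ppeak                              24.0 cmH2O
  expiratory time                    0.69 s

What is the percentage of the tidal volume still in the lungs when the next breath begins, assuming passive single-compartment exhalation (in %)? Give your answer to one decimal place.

Flow: 75 L/min ÷ 60 = 1.25 L/s.
R = (PIP − Pplat)/V̇ = (24.0 − 14.6) / 1.25 = 9.4/1.25 = 7.52 cmH2O·s/L.
C = Vt/(Pplat − PEEP) = 465.0 / (14.6 − 8) = 465.0/6.6 = 70.455 mL/cmH2O.
τ = R × C = 7.52 × 0.07046 L/cmH2O = 0.5299 s.
Fraction remaining at end-expiration = e^(−Te/τ) = e^(−0.69/0.5299) = 0.272 → 27.2%.

27.2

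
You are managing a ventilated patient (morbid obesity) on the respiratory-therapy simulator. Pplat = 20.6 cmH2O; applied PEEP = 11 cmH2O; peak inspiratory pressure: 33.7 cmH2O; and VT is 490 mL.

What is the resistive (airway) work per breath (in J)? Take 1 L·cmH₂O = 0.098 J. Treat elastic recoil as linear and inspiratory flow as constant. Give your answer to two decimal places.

0.63

With constant inspiratory flow the resistive pressure is constant at PIP − Pplat = 33.7 − 20.6 = 13.1 cmH2O, so resistive work = 13.1 × 0.490 = 6.419 L·cmH2O.
× 0.098 J/(L·cmH2O) → 0.6291 J.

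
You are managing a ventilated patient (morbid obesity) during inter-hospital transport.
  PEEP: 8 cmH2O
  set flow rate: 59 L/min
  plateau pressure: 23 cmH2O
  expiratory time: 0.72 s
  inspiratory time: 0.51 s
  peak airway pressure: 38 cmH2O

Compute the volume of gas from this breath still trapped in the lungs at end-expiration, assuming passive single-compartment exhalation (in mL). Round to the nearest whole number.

Flow: 59 L/min ÷ 60 = 0.9833 L/s.
Vt = flow × Ti = 0.9833 L/s × 0.51 s × 1000 mL/L = 501.48 mL.
R = (PIP − Pplat)/V̇ = (38 − 23) / 0.9833 = 15.0/0.9833 = 15.255 cmH2O·s/L.
C = Vt/(Pplat − PEEP) = 501.48 / (23 − 8) = 501.48/15.0 = 33.432 mL/cmH2O.
τ = R × C = 15.255 × 0.03343 L/cmH2O = 0.51 s.
Fraction remaining = e^(−Te/τ) = e^(−0.72/0.51) = 0.2437.
Trapped volume = 501.48 × 0.2437 = 122.21 mL.

122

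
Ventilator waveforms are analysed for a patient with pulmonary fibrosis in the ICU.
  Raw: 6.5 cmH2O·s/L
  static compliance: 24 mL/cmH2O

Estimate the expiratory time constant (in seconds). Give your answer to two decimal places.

0.16

τ = R × C = 6.5 × 24 mL/cmH2O = 6.5 × 0.024 L/cmH2O = 0.156 s.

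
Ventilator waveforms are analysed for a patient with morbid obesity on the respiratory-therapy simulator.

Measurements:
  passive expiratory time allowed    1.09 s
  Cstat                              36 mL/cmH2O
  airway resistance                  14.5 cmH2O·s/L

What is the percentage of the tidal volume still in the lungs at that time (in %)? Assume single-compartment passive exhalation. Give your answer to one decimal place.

12.4

τ = R × C = 14.5 × 36 mL/cmH2O = 14.5 × 0.036 L/cmH2O = 0.522 s.
Passive exhalation: V(t)/V₀ = e^(−t/τ) = e^(−1.09/0.522) = 0.1239.
Fraction remaining = 0.1239 → 12.39%.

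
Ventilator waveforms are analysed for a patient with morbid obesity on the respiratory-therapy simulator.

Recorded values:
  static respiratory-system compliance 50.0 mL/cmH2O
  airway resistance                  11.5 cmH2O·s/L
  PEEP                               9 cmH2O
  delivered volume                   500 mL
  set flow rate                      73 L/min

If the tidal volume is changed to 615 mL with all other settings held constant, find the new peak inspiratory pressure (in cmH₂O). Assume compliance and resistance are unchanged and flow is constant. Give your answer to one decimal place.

35.3

Flow: 73 L/min ÷ 60 = 1.2167 L/s.
PIP = Vt/C + R·V̇ + PEEP (constant-flow equation of motion).
Only the elastic term changes: ΔPIP = ΔVt / C = (615 − 500) / 50.0 = 2.3 cmH2O.
Original PIP = 500/50.0 + 11.5×1.2167 + 9 = 32.992 cmH2O; new PIP = 32.992 + (2.3) = 35.292 cmH2O.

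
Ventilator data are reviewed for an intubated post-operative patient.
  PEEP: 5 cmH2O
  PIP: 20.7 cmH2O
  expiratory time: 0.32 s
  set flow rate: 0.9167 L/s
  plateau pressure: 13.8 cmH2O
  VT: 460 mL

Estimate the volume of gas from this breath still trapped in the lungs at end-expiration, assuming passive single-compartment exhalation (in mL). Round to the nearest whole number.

R = (PIP − Pplat)/V̇ = (20.7 − 13.8) / 0.9167 = 6.9/0.9167 = 7.527 cmH2O·s/L.
C = Vt/(Pplat − PEEP) = 460.0 / (13.8 − 5) = 460.0/8.8 = 52.273 mL/cmH2O.
τ = R × C = 7.527 × 0.05227 L/cmH2O = 0.3934 s.
Fraction remaining = e^(−Te/τ) = e^(−0.32/0.3934) = 0.4433.
Trapped volume = 460.0 × 0.4433 = 203.92 mL.

204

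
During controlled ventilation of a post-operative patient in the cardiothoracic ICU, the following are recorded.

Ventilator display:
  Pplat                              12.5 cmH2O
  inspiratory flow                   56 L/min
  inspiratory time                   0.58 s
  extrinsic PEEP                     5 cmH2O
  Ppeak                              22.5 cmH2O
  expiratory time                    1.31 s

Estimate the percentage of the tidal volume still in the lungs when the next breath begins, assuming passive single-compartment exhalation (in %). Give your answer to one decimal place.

18.4

Flow: 56 L/min ÷ 60 = 0.9333 L/s.
Vt = flow × Ti = 0.9333 L/s × 0.58 s × 1000 mL/L = 541.31 mL.
R = (PIP − Pplat)/V̇ = (22.5 − 12.5) / 0.9333 = 10.0/0.9333 = 10.715 cmH2O·s/L.
C = Vt/(Pplat − PEEP) = 541.31 / (12.5 − 5) = 541.31/7.5 = 72.175 mL/cmH2O.
τ = R × C = 10.715 × 0.07218 L/cmH2O = 0.7734 s.
Fraction remaining at end-expiration = e^(−Te/τ) = e^(−1.31/0.7734) = 0.1838 → 18.38%.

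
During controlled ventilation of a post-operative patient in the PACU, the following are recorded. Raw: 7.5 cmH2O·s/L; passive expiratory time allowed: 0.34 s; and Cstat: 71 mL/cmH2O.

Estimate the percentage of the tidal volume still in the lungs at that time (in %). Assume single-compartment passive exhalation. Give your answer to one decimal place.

52.8

τ = R × C = 7.5 × 71 mL/cmH2O = 7.5 × 0.071 L/cmH2O = 0.5325 s.
Passive exhalation: V(t)/V₀ = e^(−t/τ) = e^(−0.34/0.5325) = 0.5281.
Fraction remaining = 0.5281 → 52.81%.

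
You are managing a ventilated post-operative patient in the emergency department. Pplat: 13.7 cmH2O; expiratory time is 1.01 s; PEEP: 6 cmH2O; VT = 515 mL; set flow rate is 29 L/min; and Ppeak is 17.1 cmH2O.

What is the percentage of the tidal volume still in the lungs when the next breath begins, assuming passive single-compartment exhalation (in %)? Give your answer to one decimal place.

11.7

Flow: 29 L/min ÷ 60 = 0.4833 L/s.
R = (PIP − Pplat)/V̇ = (17.1 − 13.7) / 0.4833 = 3.4/0.4833 = 7.035 cmH2O·s/L.
C = Vt/(Pplat − PEEP) = 515.0 / (13.7 − 6) = 515.0/7.7 = 66.883 mL/cmH2O.
τ = R × C = 7.035 × 0.06688 L/cmH2O = 0.4705 s.
Fraction remaining at end-expiration = e^(−Te/τ) = e^(−1.01/0.4705) = 0.1169 → 11.69%.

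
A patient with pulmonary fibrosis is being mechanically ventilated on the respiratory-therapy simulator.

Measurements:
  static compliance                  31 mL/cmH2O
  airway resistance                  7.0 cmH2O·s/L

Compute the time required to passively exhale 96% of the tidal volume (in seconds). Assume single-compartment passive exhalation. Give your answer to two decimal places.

τ = R × C = 7.0 × 31 mL/cmH2O = 7.0 × 0.031 L/cmH2O = 0.217 s.
Exhaled fraction f = 1 − e^(−t/τ) → t = −τ·ln(1 − f) = −0.217·ln(0.04) = 0.6985 s.

0.70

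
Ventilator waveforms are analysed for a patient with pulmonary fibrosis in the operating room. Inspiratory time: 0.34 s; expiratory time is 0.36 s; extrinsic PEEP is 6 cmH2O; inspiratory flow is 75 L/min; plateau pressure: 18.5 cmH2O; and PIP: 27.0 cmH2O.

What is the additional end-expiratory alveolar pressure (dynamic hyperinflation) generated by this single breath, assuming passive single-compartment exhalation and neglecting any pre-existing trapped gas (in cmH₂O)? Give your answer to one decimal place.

Flow: 75 L/min ÷ 60 = 1.25 L/s.
Vt = flow × Ti = 1.25 L/s × 0.34 s × 1000 mL/L = 425.0 mL.
R = (PIP − Pplat)/V̇ = (27.0 − 18.5) / 1.25 = 8.5/1.25 = 6.8 cmH2O·s/L.
C = Vt/(Pplat − PEEP) = 425.0 / (18.5 − 6) = 425.0/12.5 = 34.0 mL/cmH2O.
τ = R × C = 6.8 × 0.034 L/cmH2O = 0.2312 s.
Fraction remaining = e^(−Te/τ) = e^(−0.36/0.2312) = 0.2107; trapped volume = 425.0 × 0.2107 = 89.548 mL.
Additional alveolar pressure from trapping ≈ V_trapped / C = 89.548 / 34.0 = 2.634 cmH2O.

2.6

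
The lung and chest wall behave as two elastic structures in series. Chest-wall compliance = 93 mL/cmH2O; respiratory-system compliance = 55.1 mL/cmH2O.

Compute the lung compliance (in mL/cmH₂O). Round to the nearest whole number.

1/CL = 1/Crs − 1/Ccw.
1/CL = 1/55.1 − 1/93 = 0.007396.
CL = 135.21 mL/cmH2O.

135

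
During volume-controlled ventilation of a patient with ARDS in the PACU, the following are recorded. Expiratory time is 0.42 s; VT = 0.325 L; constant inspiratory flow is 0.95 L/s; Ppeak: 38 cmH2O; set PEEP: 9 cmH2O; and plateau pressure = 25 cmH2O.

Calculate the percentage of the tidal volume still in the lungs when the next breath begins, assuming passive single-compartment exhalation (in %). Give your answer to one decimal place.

R = (PIP − Pplat)/V̇ = (38 − 25) / 0.95 = 13.0/0.95 = 13.684 cmH2O·s/L.
C = Vt/(Pplat − PEEP) = 325.0 / (25 − 9) = 325.0/16.0 = 20.313 mL/cmH2O.
τ = R × C = 13.684 × 0.02031 L/cmH2O = 0.2779 s.
Fraction remaining at end-expiration = e^(−Te/τ) = e^(−0.42/0.2779) = 0.2206 → 22.06%.

22.1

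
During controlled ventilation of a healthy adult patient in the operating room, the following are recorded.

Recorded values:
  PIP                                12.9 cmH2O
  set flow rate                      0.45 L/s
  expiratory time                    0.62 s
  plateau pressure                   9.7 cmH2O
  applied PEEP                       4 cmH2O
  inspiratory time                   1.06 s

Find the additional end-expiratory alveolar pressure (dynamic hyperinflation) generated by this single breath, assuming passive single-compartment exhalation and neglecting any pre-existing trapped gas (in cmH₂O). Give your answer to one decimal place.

Vt = flow × Ti = 0.45 L/s × 1.06 s × 1000 mL/L = 477.0 mL.
R = (PIP − Pplat)/V̇ = (12.9 − 9.7) / 0.45 = 3.2/0.45 = 7.111 cmH2O·s/L.
C = Vt/(Pplat − PEEP) = 477.0 / (9.7 − 4) = 477.0/5.7 = 83.684 mL/cmH2O.
τ = R × C = 7.111 × 0.08368 L/cmH2O = 0.595 s.
Fraction remaining = e^(−Te/τ) = e^(−0.62/0.595) = 0.3527; trapped volume = 477.0 × 0.3527 = 168.24 mL.
Additional alveolar pressure from trapping ≈ V_trapped / C = 168.24 / 83.684 = 2.01 cmH2O.

2.0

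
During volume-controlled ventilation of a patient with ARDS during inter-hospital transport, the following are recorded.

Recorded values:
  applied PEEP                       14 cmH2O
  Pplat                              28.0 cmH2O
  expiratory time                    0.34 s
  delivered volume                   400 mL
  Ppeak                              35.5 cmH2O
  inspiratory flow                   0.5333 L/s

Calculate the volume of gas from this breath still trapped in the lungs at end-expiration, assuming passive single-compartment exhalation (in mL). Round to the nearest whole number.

R = (PIP − Pplat)/V̇ = (35.5 − 28.0) / 0.5333 = 7.5/0.5333 = 14.063 cmH2O·s/L.
C = Vt/(Pplat − PEEP) = 400.0 / (28.0 − 14) = 400.0/14.0 = 28.571 mL/cmH2O.
τ = R × C = 14.063 × 0.02857 L/cmH2O = 0.4018 s.
Fraction remaining = e^(−Te/τ) = e^(−0.34/0.4018) = 0.429.
Trapped volume = 400.0 × 0.429 = 171.6 mL.

172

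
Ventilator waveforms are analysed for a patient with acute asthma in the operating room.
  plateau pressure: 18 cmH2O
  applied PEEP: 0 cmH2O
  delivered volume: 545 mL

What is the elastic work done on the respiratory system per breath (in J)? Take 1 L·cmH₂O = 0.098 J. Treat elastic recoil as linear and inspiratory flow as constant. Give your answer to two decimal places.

0.48

Elastic work ≈ ½ × (Pplat − PEEP) × Vt = 0.5 × (18 − 0) × 0.545 L = 0.5 × 18.0 × 0.545 = 4.905 L·cmH2O.
× 0.098 J/(L·cmH2O) → 0.4807 J.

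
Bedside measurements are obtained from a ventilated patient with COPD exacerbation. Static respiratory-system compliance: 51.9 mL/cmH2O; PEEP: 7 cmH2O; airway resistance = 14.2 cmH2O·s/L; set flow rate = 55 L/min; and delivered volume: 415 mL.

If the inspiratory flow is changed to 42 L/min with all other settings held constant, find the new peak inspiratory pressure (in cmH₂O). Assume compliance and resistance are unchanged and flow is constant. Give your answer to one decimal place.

Flow: 55 L/min ÷ 60 = 0.9167 L/s.
New flow: 42 L/min ÷ 60 = 0.7 L/s.
PIP = Vt/C + R·V̇ + PEEP (constant-flow equation of motion).
Only the resistive term changes: ΔPIP = R × ΔV̇ = 14.2 × (0.7 − 0.9167) = 14.2 × -0.2167 = -3.077 cmH2O.
Original PIP = 415/51.9 + 14.2×0.9167 + 7 = 28.013 cmH2O; new PIP = 28.013 + (-3.077) = 24.936 cmH2O.

24.9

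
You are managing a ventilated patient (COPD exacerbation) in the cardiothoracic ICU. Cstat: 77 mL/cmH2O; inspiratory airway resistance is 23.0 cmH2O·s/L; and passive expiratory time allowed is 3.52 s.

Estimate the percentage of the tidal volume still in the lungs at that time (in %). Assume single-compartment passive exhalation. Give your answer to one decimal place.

τ = R × C = 23.0 × 77 mL/cmH2O = 23.0 × 0.077 L/cmH2O = 1.771 s.
Passive exhalation: V(t)/V₀ = e^(−t/τ) = e^(−3.52/1.771) = 0.137.
Fraction remaining = 0.137 → 13.7%.

13.7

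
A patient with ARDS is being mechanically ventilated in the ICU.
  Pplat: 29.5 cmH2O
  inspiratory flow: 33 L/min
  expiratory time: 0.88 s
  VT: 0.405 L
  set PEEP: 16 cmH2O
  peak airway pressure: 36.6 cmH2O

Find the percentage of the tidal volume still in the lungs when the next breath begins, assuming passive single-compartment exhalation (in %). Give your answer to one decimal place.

Flow: 33 L/min ÷ 60 = 0.55 L/s.
R = (PIP − Pplat)/V̇ = (36.6 − 29.5) / 0.55 = 7.1/0.55 = 12.909 cmH2O·s/L.
C = Vt/(Pplat − PEEP) = 405.0 / (29.5 − 16) = 405.0/13.5 = 30.0 mL/cmH2O.
τ = R × C = 12.909 × 0.03 L/cmH2O = 0.3873 s.
Fraction remaining at end-expiration = e^(−Te/τ) = e^(−0.88/0.3873) = 0.1031 → 10.31%.

10.3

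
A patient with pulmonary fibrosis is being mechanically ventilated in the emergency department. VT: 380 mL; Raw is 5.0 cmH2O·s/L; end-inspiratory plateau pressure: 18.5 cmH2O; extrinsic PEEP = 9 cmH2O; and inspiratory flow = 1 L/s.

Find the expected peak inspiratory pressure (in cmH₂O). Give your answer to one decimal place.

23.5

PIP = Pplat + Raw × flow = 18.5 + 5.0 × 1 = 18.5 + 5.0 = 23.5 cmH2O.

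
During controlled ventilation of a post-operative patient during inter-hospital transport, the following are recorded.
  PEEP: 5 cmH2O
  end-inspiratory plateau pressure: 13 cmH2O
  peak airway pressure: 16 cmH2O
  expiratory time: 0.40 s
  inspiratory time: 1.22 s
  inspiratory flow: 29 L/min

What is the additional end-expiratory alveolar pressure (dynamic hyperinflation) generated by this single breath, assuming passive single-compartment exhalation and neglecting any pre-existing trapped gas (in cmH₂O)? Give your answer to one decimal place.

3.3

Flow: 29 L/min ÷ 60 = 0.4833 L/s.
Vt = flow × Ti = 0.4833 L/s × 1.22 s × 1000 mL/L = 589.63 mL.
R = (PIP − Pplat)/V̇ = (16 − 13) / 0.4833 = 3.0/0.4833 = 6.207 cmH2O·s/L.
C = Vt/(Pplat − PEEP) = 589.63 / (13 − 5) = 589.63/8.0 = 73.704 mL/cmH2O.
τ = R × C = 6.207 × 0.0737 L/cmH2O = 0.4575 s.
Fraction remaining = e^(−Te/τ) = e^(−0.40/0.4575) = 0.4171; trapped volume = 589.63 × 0.4171 = 245.93 mL.
Additional alveolar pressure from trapping ≈ V_trapped / C = 245.93 / 73.704 = 3.337 cmH2O.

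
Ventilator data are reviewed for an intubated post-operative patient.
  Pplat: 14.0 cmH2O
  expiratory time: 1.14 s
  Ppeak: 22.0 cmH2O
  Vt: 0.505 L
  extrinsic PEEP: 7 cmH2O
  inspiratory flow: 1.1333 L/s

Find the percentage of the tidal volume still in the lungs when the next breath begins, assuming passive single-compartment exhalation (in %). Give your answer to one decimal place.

10.7

R = (PIP − Pplat)/V̇ = (22.0 − 14.0) / 1.1333 = 8.0/1.1333 = 7.059 cmH2O·s/L.
C = Vt/(Pplat − PEEP) = 505.0 / (14.0 − 7) = 505.0/7.0 = 72.143 mL/cmH2O.
τ = R × C = 7.059 × 0.07214 L/cmH2O = 0.5092 s.
Fraction remaining at end-expiration = e^(−Te/τ) = e^(−1.14/0.5092) = 0.1066 → 10.66%.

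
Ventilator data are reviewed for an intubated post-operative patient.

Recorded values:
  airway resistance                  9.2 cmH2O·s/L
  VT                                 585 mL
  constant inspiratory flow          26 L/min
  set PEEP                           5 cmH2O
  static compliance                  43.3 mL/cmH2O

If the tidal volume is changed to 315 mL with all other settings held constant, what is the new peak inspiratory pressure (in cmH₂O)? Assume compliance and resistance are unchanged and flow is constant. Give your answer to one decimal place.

16.3

Flow: 26 L/min ÷ 60 = 0.4333 L/s.
PIP = Vt/C + R·V̇ + PEEP (constant-flow equation of motion).
Only the elastic term changes: ΔPIP = ΔVt / C = (315 − 585) / 43.3 = -6.236 cmH2O.
Original PIP = 585/43.3 + 9.2×0.4333 + 5 = 22.497 cmH2O; new PIP = 22.497 + (-6.236) = 16.261 cmH2O.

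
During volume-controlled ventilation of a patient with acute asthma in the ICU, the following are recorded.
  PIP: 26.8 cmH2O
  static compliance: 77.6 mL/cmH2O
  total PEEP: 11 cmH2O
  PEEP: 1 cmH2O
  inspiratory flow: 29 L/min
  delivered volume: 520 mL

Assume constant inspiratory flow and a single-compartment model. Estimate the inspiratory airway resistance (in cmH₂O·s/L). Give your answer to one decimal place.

18.8

Flow: 29 L/min ÷ 60 = 0.4833 L/s.
Total PEEP = 11 cmH2O (set 1 + intrinsic 10); this is the baseline alveolar pressure.
Equation of motion (constant flow): PIP = Vt/C + R·V̇ + PEEP.
R·V̇ = PIP − Vt/C − PEEP = 26.8 − 520/77.6 − 11 = 26.8 − 6.701 − 11 = 9.099 cmH2O.
R = 9.099 / 0.4833 = 18.827 cmH2O·s/L.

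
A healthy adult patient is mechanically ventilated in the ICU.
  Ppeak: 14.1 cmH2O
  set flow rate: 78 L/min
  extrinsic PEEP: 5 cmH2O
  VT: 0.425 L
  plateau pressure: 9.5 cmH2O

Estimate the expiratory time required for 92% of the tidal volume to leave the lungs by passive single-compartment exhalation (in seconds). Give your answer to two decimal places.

0.84

Flow: 78 L/min ÷ 60 = 1.3 L/s.
R = (PIP − Pplat)/V̇ = (14.1 − 9.5) / 1.3 = 4.6/1.3 = 3.538 cmH2O·s/L.
C = Vt/(Pplat − PEEP) = 425.0 / (9.5 − 5) = 425.0/4.5 = 94.444 mL/cmH2O.
τ = R × C = 3.538 × 0.09444 L/cmH2O = 0.3341 s.
t = −τ·ln(1 − 0.92) = −0.3341·ln(0.08) = 0.8438 s.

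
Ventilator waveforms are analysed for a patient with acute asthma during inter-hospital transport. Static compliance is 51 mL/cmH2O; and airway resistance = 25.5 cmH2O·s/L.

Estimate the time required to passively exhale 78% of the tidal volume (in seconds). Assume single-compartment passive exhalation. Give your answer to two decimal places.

1.97

τ = R × C = 25.5 × 51 mL/cmH2O = 25.5 × 0.051 L/cmH2O = 1.301 s.
Exhaled fraction f = 1 − e^(−t/τ) → t = −τ·ln(1 − f) = −1.301·ln(0.22) = 1.97 s.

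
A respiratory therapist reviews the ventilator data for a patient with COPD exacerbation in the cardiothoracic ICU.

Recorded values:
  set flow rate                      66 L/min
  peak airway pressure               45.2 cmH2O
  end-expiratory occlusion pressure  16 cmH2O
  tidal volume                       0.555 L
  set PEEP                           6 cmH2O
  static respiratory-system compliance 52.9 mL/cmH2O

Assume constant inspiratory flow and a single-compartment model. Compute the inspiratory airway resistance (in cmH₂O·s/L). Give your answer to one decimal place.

Flow: 66 L/min ÷ 60 = 1.1 L/s.
Total PEEP = 16 cmH2O (set 6 + intrinsic 10); this is the baseline alveolar pressure.
Equation of motion (constant flow): PIP = Vt/C + R·V̇ + PEEP.
R·V̇ = PIP − Vt/C − PEEP = 45.2 − 555/52.9 − 16 = 45.2 − 10.491 − 16 = 18.709 cmH2O.
R = 18.709 / 1.1 = 17.008 cmH2O·s/L.

17.0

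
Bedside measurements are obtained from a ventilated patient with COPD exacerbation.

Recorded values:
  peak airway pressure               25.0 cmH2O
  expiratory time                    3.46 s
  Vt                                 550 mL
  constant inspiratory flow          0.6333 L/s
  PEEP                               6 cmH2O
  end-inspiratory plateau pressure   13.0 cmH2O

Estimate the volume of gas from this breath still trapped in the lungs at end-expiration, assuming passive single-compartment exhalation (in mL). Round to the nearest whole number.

R = (PIP − Pplat)/V̇ = (25.0 − 13.0) / 0.6333 = 12.0/0.6333 = 18.948 cmH2O·s/L.
C = Vt/(Pplat − PEEP) = 550.0 / (13.0 − 6) = 550.0/7.0 = 78.571 mL/cmH2O.
τ = R × C = 18.948 × 0.07857 L/cmH2O = 1.489 s.
Fraction remaining = e^(−Te/τ) = e^(−3.46/1.489) = 0.09791.
Trapped volume = 550.0 × 0.09791 = 53.851 mL.

54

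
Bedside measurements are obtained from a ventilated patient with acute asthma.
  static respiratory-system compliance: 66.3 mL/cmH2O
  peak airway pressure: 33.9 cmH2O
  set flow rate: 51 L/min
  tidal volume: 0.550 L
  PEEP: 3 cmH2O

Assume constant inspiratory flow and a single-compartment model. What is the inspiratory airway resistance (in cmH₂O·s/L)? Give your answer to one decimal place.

26.6

Flow: 51 L/min ÷ 60 = 0.85 L/s.
Equation of motion (constant flow): PIP = Vt/C + R·V̇ + PEEP.
R·V̇ = PIP − Vt/C − PEEP = 33.9 − 550/66.3 − 3 = 33.9 − 8.296 − 3 = 22.604 cmH2O.
R = 22.604 / 0.85 = 26.593 cmH2O·s/L.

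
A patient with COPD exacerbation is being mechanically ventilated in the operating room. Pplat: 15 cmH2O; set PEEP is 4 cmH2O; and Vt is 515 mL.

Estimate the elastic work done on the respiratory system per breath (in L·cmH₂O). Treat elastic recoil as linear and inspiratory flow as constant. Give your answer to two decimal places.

Elastic work ≈ ½ × (Pplat − PEEP) × Vt = 0.5 × (15 − 4) × 0.515 L = 0.5 × 11.0 × 0.515 = 2.833 L·cmH2O.

2.83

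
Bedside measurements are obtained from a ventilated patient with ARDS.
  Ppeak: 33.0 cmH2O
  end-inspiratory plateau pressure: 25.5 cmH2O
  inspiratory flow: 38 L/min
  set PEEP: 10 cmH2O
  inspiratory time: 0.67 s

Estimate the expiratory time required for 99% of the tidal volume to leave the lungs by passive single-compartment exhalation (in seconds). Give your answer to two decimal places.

Flow: 38 L/min ÷ 60 = 0.6333 L/s.
Vt = flow × Ti = 0.6333 L/s × 0.67 s × 1000 mL/L = 424.31 mL.
R = (PIP − Pplat)/V̇ = (33.0 − 25.5) / 0.6333 = 7.5/0.6333 = 11.843 cmH2O·s/L.
C = Vt/(Pplat − PEEP) = 424.31 / (25.5 − 10) = 424.31/15.5 = 27.375 mL/cmH2O.
τ = R × C = 11.843 × 0.02738 L/cmH2O = 0.3243 s.
t = −τ·ln(1 − 0.99) = −0.3243·ln(0.01) = 1.493 s.

1.49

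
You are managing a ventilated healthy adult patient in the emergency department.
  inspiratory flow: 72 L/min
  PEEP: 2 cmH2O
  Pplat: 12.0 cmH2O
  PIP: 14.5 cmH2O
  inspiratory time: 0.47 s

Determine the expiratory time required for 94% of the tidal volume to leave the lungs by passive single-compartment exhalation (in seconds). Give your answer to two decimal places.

0.33

Flow: 72 L/min ÷ 60 = 1.2 L/s.
Vt = flow × Ti = 1.2 L/s × 0.47 s × 1000 mL/L = 564.0 mL.
R = (PIP − Pplat)/V̇ = (14.5 − 12.0) / 1.2 = 2.5/1.2 = 2.083 cmH2O·s/L.
C = Vt/(Pplat − PEEP) = 564.0 / (12.0 − 2) = 564.0/10.0 = 56.4 mL/cmH2O.
τ = R × C = 2.083 × 0.0564 L/cmH2O = 0.1175 s.
t = −τ·ln(1 − 0.94) = −0.1175·ln(0.06) = 0.3306 s.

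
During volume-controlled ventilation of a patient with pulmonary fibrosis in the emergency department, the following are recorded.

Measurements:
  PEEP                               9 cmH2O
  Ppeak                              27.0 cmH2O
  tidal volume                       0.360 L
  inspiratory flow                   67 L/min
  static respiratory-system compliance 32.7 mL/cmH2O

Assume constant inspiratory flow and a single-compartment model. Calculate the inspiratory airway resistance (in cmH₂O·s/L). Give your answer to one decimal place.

6.3

Flow: 67 L/min ÷ 60 = 1.1167 L/s.
Equation of motion (constant flow): PIP = Vt/C + R·V̇ + PEEP.
R·V̇ = PIP − Vt/C − PEEP = 27.0 − 360/32.7 − 9 = 27.0 − 11.009 − 9 = 6.991 cmH2O.
R = 6.991 / 1.1167 = 6.26 cmH2O·s/L.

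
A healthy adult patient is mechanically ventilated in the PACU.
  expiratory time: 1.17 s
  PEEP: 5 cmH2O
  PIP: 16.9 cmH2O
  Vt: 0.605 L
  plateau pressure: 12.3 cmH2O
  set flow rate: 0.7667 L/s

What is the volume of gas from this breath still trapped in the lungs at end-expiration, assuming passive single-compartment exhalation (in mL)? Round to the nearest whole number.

R = (PIP − Pplat)/V̇ = (16.9 − 12.3) / 0.7667 = 4.6/0.7667 = 6.0 cmH2O·s/L.
C = Vt/(Pplat − PEEP) = 605.0 / (12.3 − 5) = 605.0/7.3 = 82.877 mL/cmH2O.
τ = R × C = 6.0 × 0.08288 L/cmH2O = 0.4973 s.
Fraction remaining = e^(−Te/τ) = e^(−1.17/0.4973) = 0.09511.
Trapped volume = 605.0 × 0.09511 = 57.542 mL.

58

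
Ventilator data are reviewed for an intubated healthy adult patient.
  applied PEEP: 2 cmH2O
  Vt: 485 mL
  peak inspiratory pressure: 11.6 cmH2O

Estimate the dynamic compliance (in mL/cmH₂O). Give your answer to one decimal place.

50.5

Dynamic compliance = Vt / (PIP − PEEP) = 485 / (11.6 − 2) = 485 / 9.6 = 50.521 mL/cmH2O.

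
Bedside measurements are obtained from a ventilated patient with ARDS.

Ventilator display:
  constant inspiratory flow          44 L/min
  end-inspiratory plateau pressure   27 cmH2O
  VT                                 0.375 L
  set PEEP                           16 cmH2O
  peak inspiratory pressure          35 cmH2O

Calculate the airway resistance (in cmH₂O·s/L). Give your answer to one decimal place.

10.9

Flow: 44 L/min ÷ 60 = 0.7333 L/s.
Raw = (PIP − Pplat) / flow = (35 − 27) / 0.7333 = 8.0 / 0.7333 = 10.91 cmH2O·s/L.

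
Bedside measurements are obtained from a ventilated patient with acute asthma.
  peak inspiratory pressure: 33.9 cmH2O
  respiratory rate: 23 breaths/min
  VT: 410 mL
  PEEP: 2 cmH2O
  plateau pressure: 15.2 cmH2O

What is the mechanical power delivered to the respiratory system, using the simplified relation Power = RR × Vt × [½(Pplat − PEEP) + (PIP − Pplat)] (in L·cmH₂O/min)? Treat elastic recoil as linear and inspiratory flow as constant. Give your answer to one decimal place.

238.6

Per-breath work = Vt × [½(Pplat−PEEP) + (PIP−Pplat)] = 0.410 × [0.5×13.2 + 18.7] = 0.410 × 25.3 = 10.373 L·cmH2O.
Power = 23 × 10.373 = 238.58 L·cmH2O/min.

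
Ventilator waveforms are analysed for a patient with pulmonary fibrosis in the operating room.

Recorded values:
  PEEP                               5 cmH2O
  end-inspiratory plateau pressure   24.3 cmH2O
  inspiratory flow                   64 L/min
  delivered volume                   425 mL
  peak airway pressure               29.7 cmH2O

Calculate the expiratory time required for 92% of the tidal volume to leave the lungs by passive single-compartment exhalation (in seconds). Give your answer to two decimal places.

Flow: 64 L/min ÷ 60 = 1.0667 L/s.
R = (PIP − Pplat)/V̇ = (29.7 − 24.3) / 1.0667 = 5.4/1.0667 = 5.062 cmH2O·s/L.
C = Vt/(Pplat − PEEP) = 425.0 / (24.3 − 5) = 425.0/19.3 = 22.021 mL/cmH2O.
τ = R × C = 5.062 × 0.02202 L/cmH2O = 0.1115 s.
t = −τ·ln(1 − 0.92) = −0.1115·ln(0.08) = 0.2816 s.

0.28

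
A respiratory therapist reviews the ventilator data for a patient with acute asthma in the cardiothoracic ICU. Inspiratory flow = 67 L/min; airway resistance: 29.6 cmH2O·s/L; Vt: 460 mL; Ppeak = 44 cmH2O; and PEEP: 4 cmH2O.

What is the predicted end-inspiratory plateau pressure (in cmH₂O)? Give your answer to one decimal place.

10.9

Flow: 67 L/min ÷ 60 = 1.1167 L/s.
Pplat = PIP − Raw × flow = 44 − 29.6 × 1.1167 = 44 − 33.054 = 10.946 cmH2O.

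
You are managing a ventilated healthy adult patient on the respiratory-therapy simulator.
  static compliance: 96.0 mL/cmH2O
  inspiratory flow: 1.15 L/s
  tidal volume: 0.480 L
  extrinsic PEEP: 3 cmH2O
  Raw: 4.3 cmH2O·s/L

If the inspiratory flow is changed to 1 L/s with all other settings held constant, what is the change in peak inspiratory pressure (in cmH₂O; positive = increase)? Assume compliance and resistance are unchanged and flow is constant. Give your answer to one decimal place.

-0.6

PIP = Vt/C + R·V̇ + PEEP (constant-flow equation of motion).
Only the resistive term changes: ΔPIP = R × ΔV̇ = 4.3 × (1 − 1.15) = 4.3 × -0.15 = -0.645 cmH2O.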